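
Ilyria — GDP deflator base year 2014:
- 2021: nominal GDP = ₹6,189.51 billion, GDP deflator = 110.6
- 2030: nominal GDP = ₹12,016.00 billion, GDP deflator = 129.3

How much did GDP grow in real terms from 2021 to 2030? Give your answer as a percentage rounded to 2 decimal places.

Deflate each year: 2021 → 6189.51/1.106 = 5596.30; 2030 → 12016.00/1.293 = 9293.12.
So real GDP changed by 9293.12/5596.30 − 1 = 0.6606, i.e. 66.06%.

66.06%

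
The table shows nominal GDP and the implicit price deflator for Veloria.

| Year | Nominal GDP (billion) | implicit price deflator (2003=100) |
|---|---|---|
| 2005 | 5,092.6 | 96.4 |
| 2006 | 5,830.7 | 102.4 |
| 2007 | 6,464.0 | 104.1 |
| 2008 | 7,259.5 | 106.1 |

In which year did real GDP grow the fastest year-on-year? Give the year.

2008

2006: real = 5830.7/1.024 = 5694.04; growth vs 2005 (5282.78) = 7.78%.
2007: real = 6464.0/1.041 = 6209.41; growth vs 2006 (5694.04) = 9.05%.
2008: real = 7259.5/1.061 = 6842.13; growth vs 2007 (6209.41) = 10.19%.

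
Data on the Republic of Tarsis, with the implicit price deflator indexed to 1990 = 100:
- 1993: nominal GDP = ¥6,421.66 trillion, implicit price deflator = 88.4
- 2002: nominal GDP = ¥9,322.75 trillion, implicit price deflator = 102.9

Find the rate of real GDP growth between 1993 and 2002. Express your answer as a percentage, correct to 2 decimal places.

24.72%

Real GDP 1993 = 6421.66 / 0.884 = 7264.32.
Real GDP 2002 = 9322.75 / 1.029 = 9060.01.
Real growth = 9060.01 / 7264.32 − 1 = 0.2472.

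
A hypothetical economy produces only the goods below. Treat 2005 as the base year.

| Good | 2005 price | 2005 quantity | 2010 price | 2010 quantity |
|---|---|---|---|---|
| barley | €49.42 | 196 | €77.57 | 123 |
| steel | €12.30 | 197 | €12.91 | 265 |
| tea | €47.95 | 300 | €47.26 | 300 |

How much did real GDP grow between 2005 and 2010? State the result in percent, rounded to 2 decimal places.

Real GDP 2005 = Nominal GDP 2005 = 49.42·196 + 12.30·197 + 47.95·300 = 26494.42.
Real GDP 2010 (at 2005 prices) = 49.42·123 + 12.30·265 + 47.95·300 = 23723.16.
Real growth = 23723.16/26494.42 − 1 = -0.1046.

-10.46%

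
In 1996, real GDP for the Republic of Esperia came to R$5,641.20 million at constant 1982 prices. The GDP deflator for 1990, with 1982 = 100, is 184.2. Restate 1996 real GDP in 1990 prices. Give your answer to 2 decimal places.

Real GDP in 1990 prices = Real GDP in 1982 prices × (P_1990/P_1982) = 5641.20 × 1.842 = 10391.09.

R$10,391.09 million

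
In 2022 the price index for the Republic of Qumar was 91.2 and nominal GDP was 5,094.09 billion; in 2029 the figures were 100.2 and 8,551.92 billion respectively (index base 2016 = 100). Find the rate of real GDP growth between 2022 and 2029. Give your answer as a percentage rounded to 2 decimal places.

Deflate each year: 2022 → 5094.09/0.912 = 5585.63; 2029 → 8551.92/1.002 = 8534.85.
So real GDP changed by 8534.85/5585.63 − 1 = 0.5280, i.e. 52.80%.

52.80%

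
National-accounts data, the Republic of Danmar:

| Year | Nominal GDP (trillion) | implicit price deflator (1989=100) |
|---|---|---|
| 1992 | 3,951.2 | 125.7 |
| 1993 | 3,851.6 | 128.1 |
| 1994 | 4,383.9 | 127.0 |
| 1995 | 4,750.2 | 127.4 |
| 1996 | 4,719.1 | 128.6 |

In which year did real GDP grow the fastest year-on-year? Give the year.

1994

1993: real = 3851.6/1.281 = 3006.71; growth vs 1992 (3143.36) = -4.35%.
1994: real = 4383.9/1.270 = 3451.89; growth vs 1993 (3006.71) = 14.81%.
1995: real = 4750.2/1.274 = 3728.57; growth vs 1994 (3451.89) = 8.02%.
1996: real = 4719.1/1.286 = 3669.60; growth vs 1995 (3728.57) = -1.58%.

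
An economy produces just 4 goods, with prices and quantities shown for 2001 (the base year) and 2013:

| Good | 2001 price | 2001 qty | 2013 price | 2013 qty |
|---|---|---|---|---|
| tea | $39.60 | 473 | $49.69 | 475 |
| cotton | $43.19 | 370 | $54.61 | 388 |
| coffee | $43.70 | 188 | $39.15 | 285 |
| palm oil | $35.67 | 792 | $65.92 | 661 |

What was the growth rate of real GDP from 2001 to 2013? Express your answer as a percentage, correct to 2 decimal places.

0.59%

Real GDP 2001 = Nominal GDP 2001 = 39.60·473 + 43.19·370 + 43.70·188 + 35.67·792 = 71177.34.
Real GDP 2013 (at 2001 prices) = 39.60·475 + 43.19·388 + 43.70·285 + 35.67·661 = 71600.09.
Real growth = 71600.09/71177.34 − 1 = 0.0059.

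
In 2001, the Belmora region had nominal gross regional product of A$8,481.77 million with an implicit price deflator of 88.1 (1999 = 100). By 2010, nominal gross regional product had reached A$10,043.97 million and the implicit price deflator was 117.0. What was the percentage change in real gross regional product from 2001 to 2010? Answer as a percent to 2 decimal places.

Real gross regional product 2001 = 8481.77 / 0.881 = 9627.43.
Real gross regional product 2010 = 10043.97 / 1.170 = 8584.59.
Real growth = 8584.59 / 9627.43 − 1 = -0.1083.

-10.83%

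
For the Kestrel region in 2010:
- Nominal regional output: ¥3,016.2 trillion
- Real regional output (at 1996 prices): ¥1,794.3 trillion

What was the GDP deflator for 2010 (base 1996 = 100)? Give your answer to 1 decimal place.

GDP deflator = (Nominal / Real) × 100 = 3016.2 / 1794.3 × 100 = 168.10.

168.1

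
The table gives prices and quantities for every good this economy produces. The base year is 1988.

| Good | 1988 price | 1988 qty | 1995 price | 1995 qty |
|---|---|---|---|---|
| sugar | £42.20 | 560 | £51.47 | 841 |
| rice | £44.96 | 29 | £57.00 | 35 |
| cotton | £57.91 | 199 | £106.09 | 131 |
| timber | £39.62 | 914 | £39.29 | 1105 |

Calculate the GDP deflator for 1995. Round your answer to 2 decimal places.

116.02

Nominal GDP 1995 = 51.47·841 + 57.00·35 + 106.09·131 + 39.29·1105 = 102594.51.
Real GDP 1995 (at 1988 prices) = 42.20·841 + 44.96·35 + 57.91·131 + 39.62·1105 = 88430.11.
Deflator = Nominal/Real × 100 = 102594.51/88430.11 × 100 = 116.018.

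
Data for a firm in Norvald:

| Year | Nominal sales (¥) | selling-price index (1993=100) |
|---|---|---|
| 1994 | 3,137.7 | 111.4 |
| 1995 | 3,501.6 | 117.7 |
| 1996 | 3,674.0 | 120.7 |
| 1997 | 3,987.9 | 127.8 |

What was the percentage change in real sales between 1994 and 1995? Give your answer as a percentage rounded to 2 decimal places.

Real sales 1994 = 3137.7/1.114 = 2816.61.
Real sales 1995 = 3501.6/1.177 = 2975.02.
Change = 2975.02/2816.61 − 1 = 0.0562.

5.62%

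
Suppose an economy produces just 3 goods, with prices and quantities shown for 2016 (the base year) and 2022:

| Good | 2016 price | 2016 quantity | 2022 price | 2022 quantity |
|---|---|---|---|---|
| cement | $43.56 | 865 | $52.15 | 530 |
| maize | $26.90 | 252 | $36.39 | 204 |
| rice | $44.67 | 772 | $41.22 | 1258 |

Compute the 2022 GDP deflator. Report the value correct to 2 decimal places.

Nominal GDP 2022 = 52.15·530 + 36.39·204 + 41.22·1258 = 86917.82.
Real GDP 2022 (at 2016 prices) = 43.56·530 + 26.90·204 + 44.67·1258 = 84769.26.
Deflator = Nominal/Real × 100 = 86917.82/84769.26 × 100 = 102.535.

102.53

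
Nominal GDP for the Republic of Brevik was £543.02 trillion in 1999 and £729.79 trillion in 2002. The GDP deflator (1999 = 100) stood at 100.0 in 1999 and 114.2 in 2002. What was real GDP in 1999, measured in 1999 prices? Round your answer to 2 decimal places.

Real GDP = Nominal / (GDP deflator/100) = 543.02 / 1.000 = 543.02.

£543.02 trillion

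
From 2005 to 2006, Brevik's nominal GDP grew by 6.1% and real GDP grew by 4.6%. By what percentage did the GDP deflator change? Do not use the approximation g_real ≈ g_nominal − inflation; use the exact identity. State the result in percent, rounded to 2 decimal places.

(1 + g_nom) = (1 + g_real)(1 + π), so π = 1.0610 / 1.0460 − 1 = 0.01434.

1.43%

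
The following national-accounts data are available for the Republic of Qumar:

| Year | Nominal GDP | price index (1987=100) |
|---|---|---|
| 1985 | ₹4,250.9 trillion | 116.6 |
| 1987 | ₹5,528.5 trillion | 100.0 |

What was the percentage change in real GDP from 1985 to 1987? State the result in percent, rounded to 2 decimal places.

51.64%

Real GDP 1985 = 4250.9 / 1.166 = 3645.71.
Real GDP 1987 = 5528.5 / 1.000 = 5528.50.
Real growth = 5528.50 / 3645.71 − 1 = 0.5164.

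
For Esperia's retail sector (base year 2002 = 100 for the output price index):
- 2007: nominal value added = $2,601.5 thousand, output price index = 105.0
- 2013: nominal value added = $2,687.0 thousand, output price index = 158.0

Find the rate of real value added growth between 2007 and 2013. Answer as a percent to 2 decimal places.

Real value added 2007 = 2601.5 / 1.050 = 2477.62.
Real value added 2013 = 2687.0 / 1.580 = 1700.63.
Real growth = 1700.63 / 2477.62 − 1 = -0.3136.

-31.36%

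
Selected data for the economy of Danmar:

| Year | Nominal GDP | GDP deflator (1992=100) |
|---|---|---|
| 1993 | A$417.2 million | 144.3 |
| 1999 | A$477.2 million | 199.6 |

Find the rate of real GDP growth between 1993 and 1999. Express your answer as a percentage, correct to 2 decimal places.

Deflate each year: 1993 → 417.2/1.443 = 289.12; 1999 → 477.2/1.996 = 239.08.
So real GDP changed by 239.08/289.12 − 1 = -0.1731, i.e. -17.31%.

-17.31%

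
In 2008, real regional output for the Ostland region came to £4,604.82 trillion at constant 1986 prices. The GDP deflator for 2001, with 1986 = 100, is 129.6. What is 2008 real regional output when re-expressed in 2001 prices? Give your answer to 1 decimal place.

£5,967.8 trillion

Real regional output in 2001 prices = Real regional output in 1986 prices × (P_2001/P_1986) = 4604.82 × 1.296 = 5967.85.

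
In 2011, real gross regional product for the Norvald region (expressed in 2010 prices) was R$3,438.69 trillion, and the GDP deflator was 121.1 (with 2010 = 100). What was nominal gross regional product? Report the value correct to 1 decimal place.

Nominal gross regional product = Real × (GDP deflator/100) = 3438.69 × 1.211 = 4164.25.

R$4,164.3 trillion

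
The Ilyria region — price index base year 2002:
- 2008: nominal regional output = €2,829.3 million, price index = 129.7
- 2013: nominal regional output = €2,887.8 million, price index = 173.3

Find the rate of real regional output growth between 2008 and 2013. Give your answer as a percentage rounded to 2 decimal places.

-23.61%

Real regional output 2008 = 2829.3 / 1.297 = 2181.42.
Real regional output 2013 = 2887.8 / 1.733 = 1666.36.
Real growth = 1666.36 / 2181.42 − 1 = -0.2361.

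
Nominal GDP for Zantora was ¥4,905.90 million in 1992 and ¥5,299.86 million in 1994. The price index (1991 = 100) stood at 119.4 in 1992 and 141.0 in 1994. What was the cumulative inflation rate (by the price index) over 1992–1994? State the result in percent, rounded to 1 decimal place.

18.1%

Price-level change = 141.0 / 119.4 − 1 = 0.1809.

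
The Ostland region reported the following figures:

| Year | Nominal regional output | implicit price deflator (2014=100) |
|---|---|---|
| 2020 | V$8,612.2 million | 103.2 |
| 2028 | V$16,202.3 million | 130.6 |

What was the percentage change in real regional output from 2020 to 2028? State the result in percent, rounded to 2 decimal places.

48.66%

Real regional output 2020 = 8612.2 / 1.032 = 8345.16.
Real regional output 2028 = 16202.3 / 1.306 = 12406.05.
Real growth = 12406.05 / 8345.16 − 1 = 0.4866.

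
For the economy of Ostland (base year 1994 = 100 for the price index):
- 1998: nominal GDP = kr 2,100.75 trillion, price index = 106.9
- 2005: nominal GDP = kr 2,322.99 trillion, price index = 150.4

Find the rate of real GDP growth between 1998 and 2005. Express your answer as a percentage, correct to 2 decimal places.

Real GDP 1998 = 2100.75 / 1.069 = 1965.15.
Real GDP 2005 = 2322.99 / 1.504 = 1544.54.
Real growth = 1544.54 / 1965.15 − 1 = -0.2140.

-21.40%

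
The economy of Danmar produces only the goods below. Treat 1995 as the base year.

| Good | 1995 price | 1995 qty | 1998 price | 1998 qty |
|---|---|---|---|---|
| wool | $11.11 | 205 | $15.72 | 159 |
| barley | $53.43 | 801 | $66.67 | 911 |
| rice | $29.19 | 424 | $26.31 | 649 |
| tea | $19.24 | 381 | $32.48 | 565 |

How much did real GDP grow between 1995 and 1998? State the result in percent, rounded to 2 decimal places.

23.89%

Real GDP 1995 = Nominal GDP 1995 = 11.11·205 + 53.43·801 + 29.19·424 + 19.24·381 = 64781.98.
Real GDP 1998 (at 1995 prices) = 11.11·159 + 53.43·911 + 29.19·649 + 19.24·565 = 80256.13.
Real growth = 80256.13/64781.98 − 1 = 0.2389.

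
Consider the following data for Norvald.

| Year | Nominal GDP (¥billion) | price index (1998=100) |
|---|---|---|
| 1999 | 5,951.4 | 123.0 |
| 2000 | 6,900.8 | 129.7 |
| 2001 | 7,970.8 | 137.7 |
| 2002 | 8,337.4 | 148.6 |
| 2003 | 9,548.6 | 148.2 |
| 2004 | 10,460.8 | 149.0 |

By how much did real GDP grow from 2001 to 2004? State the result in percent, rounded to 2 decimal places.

21.29%

Real GDP 2001 = 7970.8/1.377 = 5788.53.
Real GDP 2004 = 10460.8/1.490 = 7020.67.
Change = 7020.67/5788.53 − 1 = 0.2129.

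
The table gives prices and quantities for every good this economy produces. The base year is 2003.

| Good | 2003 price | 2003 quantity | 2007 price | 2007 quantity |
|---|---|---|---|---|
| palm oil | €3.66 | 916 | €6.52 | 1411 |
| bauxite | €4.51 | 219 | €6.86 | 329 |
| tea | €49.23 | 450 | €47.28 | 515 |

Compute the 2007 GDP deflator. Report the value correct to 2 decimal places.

111.89

Nominal GDP 2007 = 6.52·1411 + 6.86·329 + 47.28·515 = 35805.86.
Real GDP 2007 (at 2003 prices) = 3.66·1411 + 4.51·329 + 49.23·515 = 32001.50.
Deflator = Nominal/Real × 100 = 35805.86/32001.50 × 100 = 111.888.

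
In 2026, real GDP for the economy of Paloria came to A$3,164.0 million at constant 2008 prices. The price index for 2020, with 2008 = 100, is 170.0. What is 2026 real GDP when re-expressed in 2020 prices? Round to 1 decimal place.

A$5,378.8 million

Real GDP in 2020 prices = Real GDP in 2008 prices × (P_2020/P_2008) = 3164.0 × 1.700 = 5378.80.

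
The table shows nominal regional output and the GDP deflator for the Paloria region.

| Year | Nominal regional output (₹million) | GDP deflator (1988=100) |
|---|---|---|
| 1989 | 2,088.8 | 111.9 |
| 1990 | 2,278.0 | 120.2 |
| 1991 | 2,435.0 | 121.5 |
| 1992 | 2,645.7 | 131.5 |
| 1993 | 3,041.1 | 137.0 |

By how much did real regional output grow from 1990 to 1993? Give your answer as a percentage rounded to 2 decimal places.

17.13%

Real regional output 1990 = 2278.0/1.202 = 1895.17.
Real regional output 1993 = 3041.1/1.370 = 2219.78.
Change = 2219.78/1895.17 − 1 = 0.1713.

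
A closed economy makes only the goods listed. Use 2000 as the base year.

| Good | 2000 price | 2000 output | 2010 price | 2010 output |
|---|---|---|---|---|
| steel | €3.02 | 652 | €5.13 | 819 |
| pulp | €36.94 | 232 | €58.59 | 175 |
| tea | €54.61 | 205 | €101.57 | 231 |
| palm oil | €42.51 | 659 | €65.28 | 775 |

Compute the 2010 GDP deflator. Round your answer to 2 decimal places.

162.41

Nominal GDP 2010 = 5.13·819 + 58.59·175 + 101.57·231 + 65.28·775 = 88509.39.
Real GDP 2010 (at 2000 prices) = 3.02·819 + 36.94·175 + 54.61·231 + 42.51·775 = 54498.04.
Deflator = Nominal/Real × 100 = 88509.39/54498.04 × 100 = 162.408.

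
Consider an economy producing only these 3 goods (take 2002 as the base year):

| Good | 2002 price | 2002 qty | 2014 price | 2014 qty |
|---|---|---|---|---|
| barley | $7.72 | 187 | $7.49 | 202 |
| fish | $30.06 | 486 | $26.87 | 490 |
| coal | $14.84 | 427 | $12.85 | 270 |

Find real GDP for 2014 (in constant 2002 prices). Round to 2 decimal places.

Real GDP 2014 = Σ (p_2002 × q_2014) = 7.72·202 + 30.06·490 + 14.84·270 = 20295.64.

$20295.64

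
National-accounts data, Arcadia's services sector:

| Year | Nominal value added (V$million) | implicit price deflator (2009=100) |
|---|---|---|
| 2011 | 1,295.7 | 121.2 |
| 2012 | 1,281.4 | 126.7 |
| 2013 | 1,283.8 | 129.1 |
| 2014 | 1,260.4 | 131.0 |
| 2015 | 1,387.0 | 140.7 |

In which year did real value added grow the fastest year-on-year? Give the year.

2012: real = 1281.4/1.267 = 1011.37; growth vs 2011 (1069.06) = -5.40%.
2013: real = 1283.8/1.291 = 994.42; growth vs 2012 (1011.37) = -1.68%.
2014: real = 1260.4/1.310 = 962.14; growth vs 2013 (994.42) = -3.25%.
2015: real = 1387.0/1.407 = 985.79; growth vs 2014 (962.14) = 2.46%.

2015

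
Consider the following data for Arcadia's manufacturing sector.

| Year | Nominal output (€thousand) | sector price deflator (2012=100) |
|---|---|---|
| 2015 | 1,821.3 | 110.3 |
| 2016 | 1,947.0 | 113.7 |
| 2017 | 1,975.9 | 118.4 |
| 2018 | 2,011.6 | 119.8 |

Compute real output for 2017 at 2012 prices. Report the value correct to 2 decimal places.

€1,668.83 thousand

Real output 2017 = 1975.9 / 1.184 = 1668.83.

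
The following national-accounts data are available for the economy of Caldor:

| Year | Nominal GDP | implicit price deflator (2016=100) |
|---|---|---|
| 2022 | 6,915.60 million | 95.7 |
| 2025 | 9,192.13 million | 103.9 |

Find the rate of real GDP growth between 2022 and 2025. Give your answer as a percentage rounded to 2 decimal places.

Real GDP 2022 = 6915.60 / 0.957 = 7226.33.
Real GDP 2025 = 9192.13 / 1.039 = 8847.09.
Real growth = 8847.09 / 7226.33 − 1 = 0.2243.

22.43%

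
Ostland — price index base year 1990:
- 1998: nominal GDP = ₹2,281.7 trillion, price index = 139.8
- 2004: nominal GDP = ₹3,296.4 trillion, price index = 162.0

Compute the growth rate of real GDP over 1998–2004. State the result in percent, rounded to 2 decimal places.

Real GDP 1998 = 2281.7 / 1.398 = 1632.12.
Real GDP 2004 = 3296.4 / 1.620 = 2034.81.
Real growth = 2034.81 / 1632.12 − 1 = 0.2467.

24.67%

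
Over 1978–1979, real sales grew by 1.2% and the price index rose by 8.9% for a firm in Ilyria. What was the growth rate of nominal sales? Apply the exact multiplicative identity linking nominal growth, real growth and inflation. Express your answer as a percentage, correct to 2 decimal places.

10.21%

(1 + g_nom) = (1 + g_real)(1 + π) = 1.0120 × 1.0890 = 1.10207.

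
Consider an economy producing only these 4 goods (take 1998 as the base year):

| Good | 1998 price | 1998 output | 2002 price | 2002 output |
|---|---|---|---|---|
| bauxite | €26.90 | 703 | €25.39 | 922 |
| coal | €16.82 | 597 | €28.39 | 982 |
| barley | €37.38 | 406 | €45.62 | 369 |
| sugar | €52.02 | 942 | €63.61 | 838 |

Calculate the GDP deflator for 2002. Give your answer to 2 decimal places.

Nominal GDP 2002 = 25.39·922 + 28.39·982 + 45.62·369 + 63.61·838 = 121427.52.
Real GDP 2002 (at 1998 prices) = 26.90·922 + 16.82·982 + 37.38·369 + 52.02·838 = 98705.02.
Deflator = Nominal/Real × 100 = 121427.52/98705.02 × 100 = 123.021.

123.02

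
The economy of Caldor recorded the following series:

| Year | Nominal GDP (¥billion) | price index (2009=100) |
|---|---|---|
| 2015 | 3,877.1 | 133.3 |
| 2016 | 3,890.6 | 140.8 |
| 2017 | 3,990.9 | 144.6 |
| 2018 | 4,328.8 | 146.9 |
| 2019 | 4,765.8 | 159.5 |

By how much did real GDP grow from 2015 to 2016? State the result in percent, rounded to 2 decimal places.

Real GDP 2015 = 3877.1/1.333 = 2908.55.
Real GDP 2016 = 3890.6/1.408 = 2763.21.
Change = 2763.21/2908.55 − 1 = -0.0500.

-5.00%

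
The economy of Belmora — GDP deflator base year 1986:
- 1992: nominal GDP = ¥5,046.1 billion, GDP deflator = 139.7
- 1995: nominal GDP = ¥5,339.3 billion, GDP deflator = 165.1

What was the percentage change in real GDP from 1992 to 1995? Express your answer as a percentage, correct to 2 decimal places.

-10.47%

Deflate each year: 1992 → 5046.1/1.397 = 3612.10; 1995 → 5339.3/1.651 = 3233.98.
So real GDP changed by 3233.98/3612.10 − 1 = -0.1047, i.e. -10.47%.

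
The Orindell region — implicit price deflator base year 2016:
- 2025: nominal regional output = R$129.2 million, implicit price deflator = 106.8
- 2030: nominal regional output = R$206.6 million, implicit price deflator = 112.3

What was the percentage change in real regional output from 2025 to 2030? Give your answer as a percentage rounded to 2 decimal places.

Real regional output 2025 = 129.2 / 1.068 = 120.97.
Real regional output 2030 = 206.6 / 1.123 = 183.97.
Real growth = 183.97 / 120.97 − 1 = 0.5208.

52.08%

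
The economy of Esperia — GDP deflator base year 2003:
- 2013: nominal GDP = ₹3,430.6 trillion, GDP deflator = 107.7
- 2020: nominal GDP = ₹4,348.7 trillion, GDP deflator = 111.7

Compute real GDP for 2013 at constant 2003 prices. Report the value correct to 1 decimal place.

Real GDP = Nominal / (GDP deflator/100) = 3430.6 / 1.077 = 3185.33.

₹3,185.3 trillion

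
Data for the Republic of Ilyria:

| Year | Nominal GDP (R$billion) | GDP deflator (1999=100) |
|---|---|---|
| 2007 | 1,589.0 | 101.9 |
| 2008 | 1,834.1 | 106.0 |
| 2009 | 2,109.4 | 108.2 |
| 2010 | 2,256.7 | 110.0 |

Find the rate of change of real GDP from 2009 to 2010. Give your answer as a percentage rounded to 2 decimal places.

5.23%

Real GDP 2009 = 2109.4/1.082 = 1949.54.
Real GDP 2010 = 2256.7/1.100 = 2051.55.
Change = 2051.55/1949.54 − 1 = 0.0523.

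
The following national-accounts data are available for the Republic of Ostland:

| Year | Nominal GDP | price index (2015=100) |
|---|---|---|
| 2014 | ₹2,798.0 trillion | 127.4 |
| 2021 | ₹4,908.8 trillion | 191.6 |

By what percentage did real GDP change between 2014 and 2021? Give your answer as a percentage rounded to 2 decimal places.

16.65%

Real GDP 2014 = 2798.0 / 1.274 = 2196.23.
Real GDP 2021 = 4908.8 / 1.916 = 2562.00.
Real growth = 2562.00 / 2196.23 − 1 = 0.1665.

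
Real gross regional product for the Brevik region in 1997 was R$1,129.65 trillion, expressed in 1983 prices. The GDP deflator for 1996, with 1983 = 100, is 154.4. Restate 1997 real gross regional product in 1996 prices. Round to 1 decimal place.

Real gross regional product in 1996 prices = Real gross regional product in 1983 prices × (P_1996/P_1983) = 1129.65 × 1.544 = 1744.18.

R$1,744.2 trillion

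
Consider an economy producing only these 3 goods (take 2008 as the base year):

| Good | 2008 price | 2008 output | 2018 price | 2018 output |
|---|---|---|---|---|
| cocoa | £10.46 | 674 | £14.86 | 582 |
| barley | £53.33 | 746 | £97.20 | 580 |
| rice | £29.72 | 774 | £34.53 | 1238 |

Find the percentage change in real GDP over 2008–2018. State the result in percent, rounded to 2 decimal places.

5.69%

Real GDP 2008 = Nominal GDP 2008 = 10.46·674 + 53.33·746 + 29.72·774 = 69837.50.
Real GDP 2018 (at 2008 prices) = 10.46·582 + 53.33·580 + 29.72·1238 = 73812.48.
Real growth = 73812.48/69837.50 − 1 = 0.0569.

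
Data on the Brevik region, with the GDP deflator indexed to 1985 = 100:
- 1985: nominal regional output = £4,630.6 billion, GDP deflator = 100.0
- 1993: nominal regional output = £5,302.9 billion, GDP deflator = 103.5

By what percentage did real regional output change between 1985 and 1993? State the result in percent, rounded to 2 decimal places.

10.65%

Deflate each year: 1985 → 4630.6/1.000 = 4630.60; 1993 → 5302.9/1.035 = 5123.57.
So real regional output changed by 5123.57/4630.60 − 1 = 0.1065, i.e. 10.65%.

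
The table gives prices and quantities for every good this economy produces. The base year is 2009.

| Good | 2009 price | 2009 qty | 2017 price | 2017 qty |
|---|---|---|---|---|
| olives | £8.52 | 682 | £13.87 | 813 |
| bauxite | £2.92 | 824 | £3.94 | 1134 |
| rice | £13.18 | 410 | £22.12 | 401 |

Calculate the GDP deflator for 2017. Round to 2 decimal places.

Nominal GDP 2017 = 13.87·813 + 3.94·1134 + 22.12·401 = 24614.39.
Real GDP 2017 (at 2009 prices) = 8.52·813 + 2.92·1134 + 13.18·401 = 15523.22.
Deflator = Nominal/Real × 100 = 24614.39/15523.22 × 100 = 158.565.

158.56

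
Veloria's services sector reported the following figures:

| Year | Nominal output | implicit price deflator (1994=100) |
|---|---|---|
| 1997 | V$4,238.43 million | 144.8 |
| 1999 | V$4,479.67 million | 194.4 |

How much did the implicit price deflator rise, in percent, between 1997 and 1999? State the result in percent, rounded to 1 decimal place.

Price-level change = 194.4 / 144.8 − 1 = 0.3425.

34.3%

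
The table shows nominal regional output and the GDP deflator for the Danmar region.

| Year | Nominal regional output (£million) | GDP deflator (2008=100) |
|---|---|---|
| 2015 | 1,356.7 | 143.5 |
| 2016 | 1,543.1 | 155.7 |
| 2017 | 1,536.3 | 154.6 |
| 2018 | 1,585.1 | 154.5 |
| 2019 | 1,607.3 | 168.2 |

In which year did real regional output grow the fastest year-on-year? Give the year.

2016: real = 1543.1/1.557 = 991.07; growth vs 2015 (945.44) = 4.83%.
2017: real = 1536.3/1.546 = 993.73; growth vs 2016 (991.07) = 0.27%.
2018: real = 1585.1/1.545 = 1025.95; growth vs 2017 (993.73) = 3.24%.
2019: real = 1607.3/1.682 = 955.59; growth vs 2018 (1025.95) = -6.86%.

2016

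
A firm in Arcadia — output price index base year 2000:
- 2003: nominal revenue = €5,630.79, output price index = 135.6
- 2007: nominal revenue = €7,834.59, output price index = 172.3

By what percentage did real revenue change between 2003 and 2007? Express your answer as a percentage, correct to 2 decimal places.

9.50%

Deflate each year: 2003 → 5630.79/1.356 = 4152.50; 2007 → 7834.59/1.723 = 4547.06.
So real revenue changed by 4547.06/4152.50 − 1 = 0.0950, i.e. 9.50%.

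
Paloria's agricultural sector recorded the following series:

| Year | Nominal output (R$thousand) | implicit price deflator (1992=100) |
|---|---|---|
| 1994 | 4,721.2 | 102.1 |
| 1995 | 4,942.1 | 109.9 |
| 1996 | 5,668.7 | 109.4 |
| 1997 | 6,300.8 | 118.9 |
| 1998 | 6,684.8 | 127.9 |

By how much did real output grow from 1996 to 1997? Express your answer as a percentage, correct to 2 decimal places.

2.27%

Real output 1996 = 5668.7/1.094 = 5181.63.
Real output 1997 = 6300.8/1.189 = 5299.24.
Change = 5299.24/5181.63 − 1 = 0.0227.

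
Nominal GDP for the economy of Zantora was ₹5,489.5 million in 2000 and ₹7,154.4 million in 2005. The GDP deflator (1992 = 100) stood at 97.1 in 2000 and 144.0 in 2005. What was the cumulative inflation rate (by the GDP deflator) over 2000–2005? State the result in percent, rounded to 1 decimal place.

48.3%

Price-level change = 144.0 / 97.1 − 1 = 0.4830.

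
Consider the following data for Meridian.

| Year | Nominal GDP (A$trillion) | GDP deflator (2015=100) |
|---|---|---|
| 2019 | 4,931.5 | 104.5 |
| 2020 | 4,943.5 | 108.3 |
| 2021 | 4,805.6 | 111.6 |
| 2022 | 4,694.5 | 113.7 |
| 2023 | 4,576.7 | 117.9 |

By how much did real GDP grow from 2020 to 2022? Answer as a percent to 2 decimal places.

-9.55%

Real GDP 2020 = 4943.5/1.083 = 4564.64.
Real GDP 2022 = 4694.5/1.137 = 4128.85.
Change = 4128.85/4564.64 − 1 = -0.0955.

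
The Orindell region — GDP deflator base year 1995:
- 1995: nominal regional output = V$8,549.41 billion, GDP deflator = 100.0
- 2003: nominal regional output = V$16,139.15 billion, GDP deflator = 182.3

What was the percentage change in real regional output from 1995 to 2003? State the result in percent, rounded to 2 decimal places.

Deflate each year: 1995 → 8549.41/1.000 = 8549.41; 2003 → 16139.15/1.823 = 8853.07.
So real regional output changed by 8853.07/8549.41 − 1 = 0.0355, i.e. 3.55%.

3.55%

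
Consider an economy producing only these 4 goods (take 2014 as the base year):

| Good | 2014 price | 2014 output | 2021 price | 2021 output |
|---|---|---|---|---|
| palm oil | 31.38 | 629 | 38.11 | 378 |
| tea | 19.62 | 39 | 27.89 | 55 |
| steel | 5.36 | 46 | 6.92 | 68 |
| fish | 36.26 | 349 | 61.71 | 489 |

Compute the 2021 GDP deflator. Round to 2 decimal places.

150.10

Nominal GDP 2021 = 38.11·378 + 27.89·55 + 6.92·68 + 61.71·489 = 46586.28.
Real GDP 2021 (at 2014 prices) = 31.38·378 + 19.62·55 + 5.36·68 + 36.26·489 = 31036.36.
Deflator = Nominal/Real × 100 = 46586.28/31036.36 × 100 = 150.102.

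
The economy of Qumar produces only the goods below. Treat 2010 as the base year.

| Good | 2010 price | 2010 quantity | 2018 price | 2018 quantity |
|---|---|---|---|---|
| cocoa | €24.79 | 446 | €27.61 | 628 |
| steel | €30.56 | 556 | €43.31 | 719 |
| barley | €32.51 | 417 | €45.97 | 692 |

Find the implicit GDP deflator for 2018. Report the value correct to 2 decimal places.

Nominal GDP 2018 = 27.61·628 + 43.31·719 + 45.97·692 = 80290.21.
Real GDP 2018 (at 2010 prices) = 24.79·628 + 30.56·719 + 32.51·692 = 60037.68.
Deflator = Nominal/Real × 100 = 80290.21/60037.68 × 100 = 133.733.

133.73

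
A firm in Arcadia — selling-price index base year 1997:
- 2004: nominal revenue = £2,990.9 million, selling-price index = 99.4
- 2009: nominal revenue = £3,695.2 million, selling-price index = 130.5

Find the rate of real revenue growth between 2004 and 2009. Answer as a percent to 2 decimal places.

-5.90%

Real revenue 2004 = 2990.9 / 0.994 = 3008.95.
Real revenue 2009 = 3695.2 / 1.305 = 2831.57.
Real growth = 2831.57 / 3008.95 − 1 = -0.0590.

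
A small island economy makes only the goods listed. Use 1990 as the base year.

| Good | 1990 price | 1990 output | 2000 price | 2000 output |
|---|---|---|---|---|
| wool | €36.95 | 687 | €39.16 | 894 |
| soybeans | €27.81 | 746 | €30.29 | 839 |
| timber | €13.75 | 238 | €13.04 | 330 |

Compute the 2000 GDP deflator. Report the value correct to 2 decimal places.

Nominal GDP 2000 = 39.16·894 + 30.29·839 + 13.04·330 = 64725.55.
Real GDP 2000 (at 1990 prices) = 36.95·894 + 27.81·839 + 13.75·330 = 60903.39.
Deflator = Nominal/Real × 100 = 64725.55/60903.39 × 100 = 106.276.

106.28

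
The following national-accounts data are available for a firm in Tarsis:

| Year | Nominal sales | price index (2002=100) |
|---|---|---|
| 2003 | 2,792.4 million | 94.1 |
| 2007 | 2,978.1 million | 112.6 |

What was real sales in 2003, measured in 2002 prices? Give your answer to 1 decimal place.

Real sales = Nominal / (price index/100) = 2792.4 / 0.941 = 2967.48.

2,967.5 million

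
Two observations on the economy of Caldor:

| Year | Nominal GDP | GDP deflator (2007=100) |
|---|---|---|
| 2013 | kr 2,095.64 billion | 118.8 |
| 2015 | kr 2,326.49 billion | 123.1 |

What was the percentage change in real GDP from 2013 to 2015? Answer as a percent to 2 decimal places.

7.14%

Real GDP 2013 = 2095.64 / 1.188 = 1764.01.
Real GDP 2015 = 2326.49 / 1.231 = 1889.92.
Real growth = 1889.92 / 1764.01 − 1 = 0.0714.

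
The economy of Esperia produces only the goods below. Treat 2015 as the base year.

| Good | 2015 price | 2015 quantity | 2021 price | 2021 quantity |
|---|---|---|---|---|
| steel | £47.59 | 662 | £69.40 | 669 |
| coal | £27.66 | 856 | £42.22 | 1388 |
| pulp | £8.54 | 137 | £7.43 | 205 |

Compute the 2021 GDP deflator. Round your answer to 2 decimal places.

148.03

Nominal GDP 2021 = 69.40·669 + 42.22·1388 + 7.43·205 = 106553.11.
Real GDP 2021 (at 2015 prices) = 47.59·669 + 27.66·1388 + 8.54·205 = 71980.49.
Deflator = Nominal/Real × 100 = 106553.11/71980.49 × 100 = 148.031.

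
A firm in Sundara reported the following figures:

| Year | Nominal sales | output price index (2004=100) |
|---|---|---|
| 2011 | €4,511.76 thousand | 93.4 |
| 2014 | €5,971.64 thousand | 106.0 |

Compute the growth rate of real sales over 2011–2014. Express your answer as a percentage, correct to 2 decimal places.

Deflate each year: 2011 → 4511.76/0.934 = 4830.58; 2014 → 5971.64/1.060 = 5633.62.
So real sales changed by 5633.62/4830.58 − 1 = 0.1662, i.e. 16.62%.

16.62%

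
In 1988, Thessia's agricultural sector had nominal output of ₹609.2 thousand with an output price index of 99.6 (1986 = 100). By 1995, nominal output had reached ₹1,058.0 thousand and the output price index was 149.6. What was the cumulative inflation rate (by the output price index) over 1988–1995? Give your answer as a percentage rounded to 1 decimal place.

50.2%

Price-level change = 149.6 / 99.6 − 1 = 0.5020.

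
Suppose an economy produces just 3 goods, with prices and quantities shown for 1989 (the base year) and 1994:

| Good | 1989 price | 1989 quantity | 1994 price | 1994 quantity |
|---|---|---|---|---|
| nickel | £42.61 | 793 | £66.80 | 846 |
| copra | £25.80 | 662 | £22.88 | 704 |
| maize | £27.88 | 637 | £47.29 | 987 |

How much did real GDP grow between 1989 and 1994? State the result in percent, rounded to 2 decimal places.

19.09%

Real GDP 1989 = Nominal GDP 1989 = 42.61·793 + 25.80·662 + 27.88·637 = 68628.89.
Real GDP 1994 (at 1989 prices) = 42.61·846 + 25.80·704 + 27.88·987 = 81728.82.
Real growth = 81728.82/68628.89 − 1 = 0.1909.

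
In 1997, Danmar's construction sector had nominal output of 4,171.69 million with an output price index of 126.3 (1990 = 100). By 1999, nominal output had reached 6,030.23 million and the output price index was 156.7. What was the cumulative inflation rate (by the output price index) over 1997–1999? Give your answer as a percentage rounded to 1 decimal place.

Price-level change = 156.7 / 126.3 − 1 = 0.2407.

24.1%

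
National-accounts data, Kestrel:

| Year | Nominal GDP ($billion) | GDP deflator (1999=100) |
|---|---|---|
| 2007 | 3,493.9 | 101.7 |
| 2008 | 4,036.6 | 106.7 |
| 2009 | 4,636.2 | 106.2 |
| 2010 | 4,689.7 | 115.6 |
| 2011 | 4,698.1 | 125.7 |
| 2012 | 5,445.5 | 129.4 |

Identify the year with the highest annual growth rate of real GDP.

2009

2008: real = 4036.6/1.067 = 3783.13; growth vs 2007 (3435.50) = 10.12%.
2009: real = 4636.2/1.062 = 4365.54; growth vs 2008 (3783.13) = 15.39%.
2010: real = 4689.7/1.156 = 4056.83; growth vs 2009 (4365.54) = -7.07%.
2011: real = 4698.1/1.257 = 3737.55; growth vs 2010 (4056.83) = -7.87%.
2012: real = 5445.5/1.294 = 4208.27; growth vs 2011 (3737.55) = 12.59%.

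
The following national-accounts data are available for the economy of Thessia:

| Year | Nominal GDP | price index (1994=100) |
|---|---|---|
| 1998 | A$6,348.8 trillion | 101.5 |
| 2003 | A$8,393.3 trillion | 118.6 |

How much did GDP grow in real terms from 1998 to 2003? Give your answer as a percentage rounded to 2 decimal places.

13.14%

Real GDP 1998 = 6348.8 / 1.015 = 6254.98.
Real GDP 2003 = 8393.3 / 1.186 = 7076.98.
Real growth = 7076.98 / 6254.98 − 1 = 0.1314.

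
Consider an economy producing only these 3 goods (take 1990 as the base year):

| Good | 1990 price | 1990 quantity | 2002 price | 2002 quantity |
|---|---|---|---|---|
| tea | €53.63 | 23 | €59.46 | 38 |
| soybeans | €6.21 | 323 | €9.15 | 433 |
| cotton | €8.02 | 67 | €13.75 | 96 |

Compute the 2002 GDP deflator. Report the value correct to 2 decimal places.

137.20

Nominal GDP 2002 = 59.46·38 + 9.15·433 + 13.75·96 = 7541.43.
Real GDP 2002 (at 1990 prices) = 53.63·38 + 6.21·433 + 8.02·96 = 5496.79.
Deflator = Nominal/Real × 100 = 7541.43/5496.79 × 100 = 137.197.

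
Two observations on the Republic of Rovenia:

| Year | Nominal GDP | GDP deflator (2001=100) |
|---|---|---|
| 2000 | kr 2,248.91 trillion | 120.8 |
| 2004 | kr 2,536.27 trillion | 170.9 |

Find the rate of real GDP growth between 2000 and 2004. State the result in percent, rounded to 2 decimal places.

Real GDP 2000 = 2248.91 / 1.208 = 1861.68.
Real GDP 2004 = 2536.27 / 1.709 = 1484.07.
Real growth = 1484.07 / 1861.68 − 1 = -0.2028.

-20.28%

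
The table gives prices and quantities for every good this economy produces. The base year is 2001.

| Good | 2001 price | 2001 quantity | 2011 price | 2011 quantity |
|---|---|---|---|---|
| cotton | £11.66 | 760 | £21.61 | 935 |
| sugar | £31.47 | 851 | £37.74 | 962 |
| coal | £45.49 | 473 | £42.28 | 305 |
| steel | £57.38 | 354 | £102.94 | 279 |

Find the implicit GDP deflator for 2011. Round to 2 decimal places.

Nominal GDP 2011 = 21.61·935 + 37.74·962 + 42.28·305 + 102.94·279 = 98126.89.
Real GDP 2011 (at 2001 prices) = 11.66·935 + 31.47·962 + 45.49·305 + 57.38·279 = 71059.71.
Deflator = Nominal/Real × 100 = 98126.89/71059.71 × 100 = 138.091.

138.09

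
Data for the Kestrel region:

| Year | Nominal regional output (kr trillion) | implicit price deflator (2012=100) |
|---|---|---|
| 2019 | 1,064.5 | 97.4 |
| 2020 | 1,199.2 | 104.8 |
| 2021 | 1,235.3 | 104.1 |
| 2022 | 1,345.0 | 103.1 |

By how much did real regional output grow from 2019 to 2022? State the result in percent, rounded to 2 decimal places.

19.36%

Real regional output 2019 = 1064.5/0.974 = 1092.92.
Real regional output 2022 = 1345.0/1.031 = 1304.56.
Change = 1304.56/1092.92 − 1 = 0.1936.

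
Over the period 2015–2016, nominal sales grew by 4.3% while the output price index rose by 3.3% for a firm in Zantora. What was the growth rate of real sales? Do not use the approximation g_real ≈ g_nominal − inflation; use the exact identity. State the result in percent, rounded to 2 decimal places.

0.97%

(1 + g_nom) = (1 + g_real)(1 + π), so g_real = 1.0430 / 1.0330 − 1 = 0.00968.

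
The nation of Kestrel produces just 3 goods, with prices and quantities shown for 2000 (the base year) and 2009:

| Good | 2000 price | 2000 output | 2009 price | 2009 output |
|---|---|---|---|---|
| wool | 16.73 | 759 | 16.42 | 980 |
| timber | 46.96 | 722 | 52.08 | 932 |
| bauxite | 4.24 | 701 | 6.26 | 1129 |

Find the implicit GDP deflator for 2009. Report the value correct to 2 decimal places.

110.39

Nominal GDP 2009 = 16.42·980 + 52.08·932 + 6.26·1129 = 71697.70.
Real GDP 2009 (at 2000 prices) = 16.73·980 + 46.96·932 + 4.24·1129 = 64949.08.
Deflator = Nominal/Real × 100 = 71697.70/64949.08 × 100 = 110.391.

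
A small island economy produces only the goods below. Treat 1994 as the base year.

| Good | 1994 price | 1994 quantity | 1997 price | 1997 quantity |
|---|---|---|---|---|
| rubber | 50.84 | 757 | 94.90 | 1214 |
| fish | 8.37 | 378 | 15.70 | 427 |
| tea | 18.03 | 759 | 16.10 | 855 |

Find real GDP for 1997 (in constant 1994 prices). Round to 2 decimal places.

80709.40

Real GDP 1997 = Σ (p_1994 × q_1997) = 50.84·1214 + 8.37·427 + 18.03·855 = 80709.40.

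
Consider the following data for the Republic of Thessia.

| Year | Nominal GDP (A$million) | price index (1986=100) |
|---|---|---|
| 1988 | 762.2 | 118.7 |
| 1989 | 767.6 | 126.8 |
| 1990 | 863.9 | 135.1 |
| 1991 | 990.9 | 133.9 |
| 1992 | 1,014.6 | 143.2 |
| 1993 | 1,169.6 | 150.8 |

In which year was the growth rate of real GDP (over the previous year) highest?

1991

1989: real = 767.6/1.268 = 605.36; growth vs 1988 (642.12) = -5.72%.
1990: real = 863.9/1.351 = 639.45; growth vs 1989 (605.36) = 5.63%.
1991: real = 990.9/1.339 = 740.03; growth vs 1990 (639.45) = 15.73%.
1992: real = 1014.6/1.432 = 708.52; growth vs 1991 (740.03) = -4.26%.
1993: real = 1169.6/1.508 = 775.60; growth vs 1992 (708.52) = 9.47%.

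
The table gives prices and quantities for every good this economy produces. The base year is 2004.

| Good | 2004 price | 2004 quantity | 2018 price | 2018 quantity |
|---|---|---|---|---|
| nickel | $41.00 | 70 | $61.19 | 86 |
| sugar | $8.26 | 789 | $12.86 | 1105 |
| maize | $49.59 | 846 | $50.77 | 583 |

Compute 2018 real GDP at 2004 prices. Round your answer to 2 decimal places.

$41564.27

Real GDP 2018 = Σ (p_2004 × q_2018) = 41.00·86 + 8.26·1105 + 49.59·583 = 41564.27.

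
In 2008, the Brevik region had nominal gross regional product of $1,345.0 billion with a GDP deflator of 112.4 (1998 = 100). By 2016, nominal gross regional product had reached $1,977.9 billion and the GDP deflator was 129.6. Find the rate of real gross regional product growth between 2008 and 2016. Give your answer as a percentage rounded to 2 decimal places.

Deflate each year: 2008 → 1345.0/1.124 = 1196.62; 2016 → 1977.9/1.296 = 1526.16.
So real gross regional product changed by 1526.16/1196.62 − 1 = 0.2754, i.e. 27.54%.

27.54%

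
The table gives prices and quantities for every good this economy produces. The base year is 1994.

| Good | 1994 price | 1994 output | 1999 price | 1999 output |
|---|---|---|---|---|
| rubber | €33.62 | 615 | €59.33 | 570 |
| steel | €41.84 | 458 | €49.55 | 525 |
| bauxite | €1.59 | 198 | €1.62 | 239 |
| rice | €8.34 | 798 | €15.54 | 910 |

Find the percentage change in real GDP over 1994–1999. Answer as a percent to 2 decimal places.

Real GDP 1994 = Nominal GDP 1994 = 33.62·615 + 41.84·458 + 1.59·198 + 8.34·798 = 46809.16.
Real GDP 1999 (at 1994 prices) = 33.62·570 + 41.84·525 + 1.59·239 + 8.34·910 = 49098.81.
Real growth = 49098.81/46809.16 − 1 = 0.0489.

4.89%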